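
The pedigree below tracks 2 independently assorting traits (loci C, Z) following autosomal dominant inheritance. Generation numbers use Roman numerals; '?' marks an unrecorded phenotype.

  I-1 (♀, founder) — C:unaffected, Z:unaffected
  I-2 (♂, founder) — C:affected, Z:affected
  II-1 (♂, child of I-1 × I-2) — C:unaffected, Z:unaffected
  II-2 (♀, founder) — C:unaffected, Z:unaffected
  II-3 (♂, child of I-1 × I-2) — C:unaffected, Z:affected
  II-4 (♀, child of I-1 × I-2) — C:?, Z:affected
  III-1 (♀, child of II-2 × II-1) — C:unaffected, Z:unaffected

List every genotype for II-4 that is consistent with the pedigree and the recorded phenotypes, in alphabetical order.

C/I-1 un ·: cc
C/I-2 aff ·: Cc
C/II-1 un I-1×I-2: cc
C/II-2 un ·: cc
C/II-3 un I-1×I-2: cc
C/II-4 ? I-1×I-2: cc|Cc
C/III-1 un II-2×II-1: cc
⇒ C over [I-1,I-2,II-1,II-2,II-3,II-4,III-1]: 2 consistent
Z/I-1 un ·: zz
Z/I-2 aff ·: Zz
Z/II-1 un I-1×I-2: zz
Z/II-2 un ·: zz
Z/II-3 aff I-1×I-2: Zz
Z/II-4 aff I-1×I-2: Zz
Z/III-1 un II-2×II-1: zz
⇒ Z over [I-1,I-2,II-1,II-2,II-3,II-4,III-1]: 1 consistent

II-4 ∈ {Cc Zz, cc Zz}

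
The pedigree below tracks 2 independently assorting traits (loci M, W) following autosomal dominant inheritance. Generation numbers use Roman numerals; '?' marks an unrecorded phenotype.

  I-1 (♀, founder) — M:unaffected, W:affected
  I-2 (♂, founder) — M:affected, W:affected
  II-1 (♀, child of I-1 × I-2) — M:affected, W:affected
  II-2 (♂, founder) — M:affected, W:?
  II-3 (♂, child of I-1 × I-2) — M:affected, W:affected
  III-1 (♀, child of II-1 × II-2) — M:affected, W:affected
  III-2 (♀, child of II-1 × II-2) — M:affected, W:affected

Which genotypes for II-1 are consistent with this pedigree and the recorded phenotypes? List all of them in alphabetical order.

II-1 ∈ {Mm WW, Mm Ww}

M/I-1 un ·: mm
M/I-2 aff ·: Mm|MM
M/II-1 aff I-1×I-2: Mm
M/II-2 aff ·: Mm|MM
M/II-3 aff I-1×I-2: Mm
M/III-1 aff II-1×II-2: Mm|MM
M/III-2 aff II-1×II-2: Mm|MM
⇒ M over [I-1,I-2,II-1,II-2,II-3,III-1,III-2]: 16 consistent
W/I-1 aff ·: Ww|WW
W/I-2 aff ·: Ww|WW
W/II-1 aff I-1×I-2: Ww|WW
W/II-2 ? ·: ww|Ww|WW
W/II-3 aff I-1×I-2: Ww|WW
W/III-1 aff II-1×II-2: Ww|WW
W/III-2 aff II-1×II-2: Ww|WW
⇒ W over [I-1,I-2,II-1,II-2,II-3,III-1,III-2]: 96 consistent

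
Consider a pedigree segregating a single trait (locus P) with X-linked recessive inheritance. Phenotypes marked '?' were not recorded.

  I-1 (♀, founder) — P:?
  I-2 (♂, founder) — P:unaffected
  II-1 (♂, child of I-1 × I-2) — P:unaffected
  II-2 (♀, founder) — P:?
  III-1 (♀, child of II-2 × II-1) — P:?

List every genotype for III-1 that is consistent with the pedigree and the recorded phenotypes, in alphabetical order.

P/I-1 ? ·: X^PX^P|X^PX^p
P/I-2 un ·: X^PY
P/II-1 un I-1×I-2: X^PY
P/II-2 ? ·: X^PX^P|X^PX^p|X^pX^p
P/III-1 ? II-2×II-1: X^PX^P|X^PX^p
⇒ P over [I-1,I-2,II-1,II-2,III-1]: 8 consistent

III-1 ∈ {X^PX^P, X^PX^p}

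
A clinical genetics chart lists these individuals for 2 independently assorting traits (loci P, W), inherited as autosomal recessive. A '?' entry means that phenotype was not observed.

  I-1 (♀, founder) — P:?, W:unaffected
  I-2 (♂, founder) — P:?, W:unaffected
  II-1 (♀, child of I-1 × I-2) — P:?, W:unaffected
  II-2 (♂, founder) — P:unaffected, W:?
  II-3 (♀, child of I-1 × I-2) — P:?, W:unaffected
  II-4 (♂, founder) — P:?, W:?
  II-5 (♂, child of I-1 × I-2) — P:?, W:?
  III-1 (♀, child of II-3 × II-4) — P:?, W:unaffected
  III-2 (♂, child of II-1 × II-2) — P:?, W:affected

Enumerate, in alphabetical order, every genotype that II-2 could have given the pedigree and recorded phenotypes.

P/I-1 ? ·: PP|Pp|pp
P/I-2 ? ·: PP|Pp|pp
P/II-1 ? I-1×I-2: PP|Pp|pp
P/II-2 un ·: PP|Pp
P/II-3 ? I-1×I-2: PP|Pp|pp
P/II-4 ? ·: PP|Pp|pp
P/II-5 ? I-1×I-2: PP|Pp|pp
P/III-1 ? II-3×II-4: PP|Pp|pp
P/III-2 ? II-1×II-2: PP|Pp|pp
⇒ P over [I-1,I-2,II-1,II-2,II-3,II-4,II-5,III-1,III-2]: 1293 consistent
W/I-1 un ·: WW|Ww
W/I-2 un ·: WW|Ww
W/II-1 un I-1×I-2: Ww
W/II-2 ? ·: Ww|ww
W/II-3 un I-1×I-2: WW|Ww
W/II-4 ? ·: WW|Ww|ww
W/II-5 ? I-1×I-2: WW|Ww|ww
W/III-1 un II-3×II-4: WW|Ww
W/III-2 aff II-1×II-2: ww
⇒ W over [I-1,I-2,II-1,II-2,II-3,II-4,II-5,III-1,III-2]: 126 consistent

II-2 ∈ {PP Ww, PP ww, Pp Ww, Pp ww}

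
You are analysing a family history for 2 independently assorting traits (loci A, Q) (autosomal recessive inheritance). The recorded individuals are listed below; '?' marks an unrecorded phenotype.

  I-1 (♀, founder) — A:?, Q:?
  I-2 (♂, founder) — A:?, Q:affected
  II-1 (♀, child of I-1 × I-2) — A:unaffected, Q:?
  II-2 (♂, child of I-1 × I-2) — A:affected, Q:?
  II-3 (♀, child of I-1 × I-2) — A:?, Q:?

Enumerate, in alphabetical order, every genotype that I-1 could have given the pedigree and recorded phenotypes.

A/I-1 ? ·: Aa|aa
A/I-2 ? ·: Aa|aa
A/II-1 un I-1×I-2: AA|Aa
A/II-2 aff I-1×I-2: aa
A/II-3 ? I-1×I-2: AA|Aa|aa
⇒ A over [I-1,I-2,II-1,II-2,II-3]: 10 consistent
Q/I-1 ? ·: QQ|Qq|qq
Q/I-2 aff ·: qq
Q/II-1 ? I-1×I-2: Qq|qq
Q/II-2 ? I-1×I-2: Qq|qq
Q/II-3 ? I-1×I-2: Qq|qq
⇒ Q over [I-1,I-2,II-1,II-2,II-3]: 10 consistent

I-1 ∈ {Aa QQ, Aa Qq, Aa qq, aa QQ, aa Qq, aa qq}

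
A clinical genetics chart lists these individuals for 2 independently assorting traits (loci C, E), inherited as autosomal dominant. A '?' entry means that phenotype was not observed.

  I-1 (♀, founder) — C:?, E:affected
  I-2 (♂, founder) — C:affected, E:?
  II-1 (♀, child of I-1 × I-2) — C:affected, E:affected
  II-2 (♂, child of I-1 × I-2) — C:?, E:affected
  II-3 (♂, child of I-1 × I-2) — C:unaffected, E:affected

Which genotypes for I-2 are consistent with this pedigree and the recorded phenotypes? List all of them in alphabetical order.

C/I-1 ? ·: cc|Cc
C/I-2 aff ·: Cc
C/II-1 aff I-1×I-2: Cc|CC
C/II-2 ? I-1×I-2: cc|Cc|CC
C/II-3 un I-1×I-2: cc
⇒ C over [I-1,I-2,II-1,II-2,II-3]: 8 consistent
E/I-1 aff ·: Ee|EE
E/I-2 ? ·: ee|Ee|EE
E/II-1 aff I-1×I-2: Ee|EE
E/II-2 aff I-1×I-2: Ee|EE
E/II-3 aff I-1×I-2: Ee|EE
⇒ E over [I-1,I-2,II-1,II-2,II-3]: 27 consistent

I-2 ∈ {Cc EE, Cc Ee, Cc ee}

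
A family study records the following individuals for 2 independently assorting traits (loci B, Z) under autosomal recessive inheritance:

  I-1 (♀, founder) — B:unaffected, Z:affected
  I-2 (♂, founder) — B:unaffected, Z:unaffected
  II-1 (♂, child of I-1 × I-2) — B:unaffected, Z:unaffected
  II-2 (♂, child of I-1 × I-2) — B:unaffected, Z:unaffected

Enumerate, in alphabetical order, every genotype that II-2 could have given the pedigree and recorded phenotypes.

B/I-1 un ·: BB|Bb
B/I-2 un ·: BB|Bb
B/II-1 un I-1×I-2: BB|Bb
B/II-2 un I-1×I-2: BB|Bb
⇒ B over [I-1,I-2,II-1,II-2]: 13 consistent
Z/I-1 aff ·: zz
Z/I-2 un ·: ZZ|Zz
Z/II-1 un I-1×I-2: Zz
Z/II-2 un I-1×I-2: Zz
⇒ Z over [I-1,I-2,II-1,II-2]: 2 consistent

II-2 ∈ {BB Zz, Bb Zz}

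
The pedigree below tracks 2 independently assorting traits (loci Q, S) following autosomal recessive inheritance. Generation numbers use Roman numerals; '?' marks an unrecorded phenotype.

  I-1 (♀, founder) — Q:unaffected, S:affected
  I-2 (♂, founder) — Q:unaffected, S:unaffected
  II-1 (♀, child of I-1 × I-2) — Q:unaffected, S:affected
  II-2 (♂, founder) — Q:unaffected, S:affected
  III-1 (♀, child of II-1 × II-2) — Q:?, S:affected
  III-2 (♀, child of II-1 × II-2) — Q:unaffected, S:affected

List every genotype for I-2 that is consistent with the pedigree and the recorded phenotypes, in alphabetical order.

Q/I-1 un ·: QQ|Qq
Q/I-2 un ·: QQ|Qq
Q/II-1 un I-1×I-2: QQ|Qq
Q/II-2 un ·: QQ|Qq
Q/III-1 ? II-1×II-2: QQ|Qq|qq
Q/III-2 un II-1×II-2: QQ|Qq
⇒ Q over [I-1,I-2,II-1,II-2,III-1,III-2]: 50 consistent
S/I-1 aff ·: ss
S/I-2 un ·: Ss
S/II-1 aff I-1×I-2: ss
S/II-2 aff ·: ss
S/III-1 aff II-1×II-2: ss
S/III-2 aff II-1×II-2: ss
⇒ S over [I-1,I-2,II-1,II-2,III-1,III-2]: 1 consistent

I-2 ∈ {QQ Ss, Qq Ss}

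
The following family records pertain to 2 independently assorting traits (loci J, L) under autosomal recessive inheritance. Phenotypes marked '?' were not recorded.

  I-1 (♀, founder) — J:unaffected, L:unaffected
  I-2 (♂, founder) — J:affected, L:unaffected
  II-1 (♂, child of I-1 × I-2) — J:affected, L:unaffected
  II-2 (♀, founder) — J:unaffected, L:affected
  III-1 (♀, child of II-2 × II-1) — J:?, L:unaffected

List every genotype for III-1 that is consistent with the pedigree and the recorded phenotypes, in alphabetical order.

III-1 ∈ {Jj Ll, jj Ll}

J/I-1 un ·: Jj
J/I-2 aff ·: jj
J/II-1 aff I-1×I-2: jj
J/II-2 un ·: JJ|Jj
J/III-1 ? II-2×II-1: Jj|jj
⇒ J over [I-1,I-2,II-1,II-2,III-1]: 3 consistent
L/I-1 un ·: LL|Ll
L/I-2 un ·: LL|Ll
L/II-1 un I-1×I-2: LL|Ll
L/II-2 aff ·: ll
L/III-1 un II-2×II-1: Ll
⇒ L over [I-1,I-2,II-1,II-2,III-1]: 7 consistent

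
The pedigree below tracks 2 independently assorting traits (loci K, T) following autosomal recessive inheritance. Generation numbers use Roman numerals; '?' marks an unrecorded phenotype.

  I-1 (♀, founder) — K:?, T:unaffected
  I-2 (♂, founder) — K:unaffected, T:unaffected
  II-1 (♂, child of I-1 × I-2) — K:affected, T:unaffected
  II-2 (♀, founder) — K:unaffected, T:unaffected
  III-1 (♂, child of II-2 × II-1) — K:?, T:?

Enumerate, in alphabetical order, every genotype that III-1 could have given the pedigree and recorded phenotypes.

K/I-1 ? ·: Kk|kk
K/I-2 un ·: Kk
K/II-1 aff I-1×I-2: kk
K/II-2 un ·: KK|Kk
K/III-1 ? II-2×II-1: Kk|kk
⇒ K over [I-1,I-2,II-1,II-2,III-1]: 6 consistent
T/I-1 un ·: TT|Tt
T/I-2 un ·: TT|Tt
T/II-1 un I-1×I-2: TT|Tt
T/II-2 un ·: TT|Tt
T/III-1 ? II-2×II-1: TT|Tt|tt
⇒ T over [I-1,I-2,II-1,II-2,III-1]: 27 consistent

III-1 ∈ {Kk TT, Kk Tt, Kk tt, kk TT, kk Tt, kk tt}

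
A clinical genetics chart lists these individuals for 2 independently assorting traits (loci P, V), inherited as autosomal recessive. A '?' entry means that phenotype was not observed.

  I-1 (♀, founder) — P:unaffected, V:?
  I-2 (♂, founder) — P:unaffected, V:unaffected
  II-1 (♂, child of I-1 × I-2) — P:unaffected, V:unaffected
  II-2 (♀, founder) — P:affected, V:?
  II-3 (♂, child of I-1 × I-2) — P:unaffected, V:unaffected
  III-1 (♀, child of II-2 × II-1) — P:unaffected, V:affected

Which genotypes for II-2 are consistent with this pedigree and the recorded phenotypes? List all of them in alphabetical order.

P/I-1 un ·: PP|Pp
P/I-2 un ·: PP|Pp
P/II-1 un I-1×I-2: PP|Pp
P/II-2 aff ·: pp
P/II-3 un I-1×I-2: PP|Pp
P/III-1 un II-2×II-1: Pp
⇒ P over [I-1,I-2,II-1,II-2,II-3,III-1]: 13 consistent
V/I-1 ? ·: VV|Vv|vv
V/I-2 un ·: VV|Vv
V/II-1 un I-1×I-2: Vv
V/II-2 ? ·: Vv|vv
V/II-3 un I-1×I-2: VV|Vv
V/III-1 aff II-2×II-1: vv
⇒ V over [I-1,I-2,II-1,II-2,II-3,III-1]: 16 consistent

II-2 ∈ {pp Vv, pp vv}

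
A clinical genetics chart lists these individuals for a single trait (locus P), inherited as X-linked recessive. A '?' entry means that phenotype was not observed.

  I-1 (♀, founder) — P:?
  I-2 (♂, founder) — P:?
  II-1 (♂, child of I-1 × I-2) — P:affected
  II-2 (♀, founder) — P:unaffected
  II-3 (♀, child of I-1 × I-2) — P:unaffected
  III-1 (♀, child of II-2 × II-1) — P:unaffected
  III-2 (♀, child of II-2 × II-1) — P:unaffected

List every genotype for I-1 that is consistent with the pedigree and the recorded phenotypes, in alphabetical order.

I-1 ∈ {X^PX^p, X^pX^p}

P/I-1 ? ·: X^PX^p|X^pX^p
P/I-2 ? ·: X^PY|X^pY
P/II-1 aff I-1×I-2: X^pY
P/II-2 un ·: X^PX^P|X^PX^p
P/II-3 un I-1×I-2: X^PX^P|X^PX^p
P/III-1 un II-2×II-1: X^PX^p
P/III-2 un II-2×II-1: X^PX^p
⇒ P over [I-1,I-2,II-1,II-2,II-3,III-1,III-2]: 8 consistent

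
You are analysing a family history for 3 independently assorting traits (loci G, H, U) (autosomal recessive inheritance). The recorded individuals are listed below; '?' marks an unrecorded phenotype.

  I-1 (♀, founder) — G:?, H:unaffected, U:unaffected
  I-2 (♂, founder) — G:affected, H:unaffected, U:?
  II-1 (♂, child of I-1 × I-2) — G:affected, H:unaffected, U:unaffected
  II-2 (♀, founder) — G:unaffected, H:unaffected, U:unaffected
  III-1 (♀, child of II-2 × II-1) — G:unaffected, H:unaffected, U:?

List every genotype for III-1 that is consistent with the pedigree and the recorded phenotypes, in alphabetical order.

G/I-1 ? ·: Gg|gg
G/I-2 aff ·: gg
G/II-1 aff I-1×I-2: gg
G/II-2 un ·: GG|Gg
G/III-1 un II-2×II-1: Gg
⇒ G over [I-1,I-2,II-1,II-2,III-1]: 4 consistent
H/I-1 un ·: HH|Hh
H/I-2 un ·: HH|Hh
H/II-1 un I-1×I-2: HH|Hh
H/II-2 un ·: HH|Hh
H/III-1 un II-2×II-1: HH|Hh
⇒ H over [I-1,I-2,II-1,II-2,III-1]: 24 consistent
U/I-1 un ·: UU|Uu
U/I-2 ? ·: UU|Uu|uu
U/II-1 un I-1×I-2: UU|Uu
U/II-2 un ·: UU|Uu
U/III-1 ? II-2×II-1: UU|Uu|uu
⇒ U over [I-1,I-2,II-1,II-2,III-1]: 37 consistent

III-1 ∈ {Gg HH UU, Gg HH Uu, Gg HH uu, Gg Hh UU, Gg Hh Uu, Gg Hh uu}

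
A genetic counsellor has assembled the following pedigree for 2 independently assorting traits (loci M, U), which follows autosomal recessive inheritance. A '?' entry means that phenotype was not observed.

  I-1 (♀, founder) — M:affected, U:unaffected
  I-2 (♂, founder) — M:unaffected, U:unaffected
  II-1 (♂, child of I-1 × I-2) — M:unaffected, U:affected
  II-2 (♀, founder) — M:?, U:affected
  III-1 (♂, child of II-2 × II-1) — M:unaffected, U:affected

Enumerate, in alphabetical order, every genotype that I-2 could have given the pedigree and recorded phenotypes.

M/I-1 aff ·: mm
M/I-2 un ·: MM|Mm
M/II-1 un I-1×I-2: Mm
M/II-2 ? ·: MM|Mm|mm
M/III-1 un II-2×II-1: MM|Mm
⇒ M over [I-1,I-2,II-1,II-2,III-1]: 10 consistent
U/I-1 un ·: Uu
U/I-2 un ·: Uu
U/II-1 aff I-1×I-2: uu
U/II-2 aff ·: uu
U/III-1 aff II-2×II-1: uu
⇒ U over [I-1,I-2,II-1,II-2,III-1]: 1 consistent

I-2 ∈ {MM Uu, Mm Uu}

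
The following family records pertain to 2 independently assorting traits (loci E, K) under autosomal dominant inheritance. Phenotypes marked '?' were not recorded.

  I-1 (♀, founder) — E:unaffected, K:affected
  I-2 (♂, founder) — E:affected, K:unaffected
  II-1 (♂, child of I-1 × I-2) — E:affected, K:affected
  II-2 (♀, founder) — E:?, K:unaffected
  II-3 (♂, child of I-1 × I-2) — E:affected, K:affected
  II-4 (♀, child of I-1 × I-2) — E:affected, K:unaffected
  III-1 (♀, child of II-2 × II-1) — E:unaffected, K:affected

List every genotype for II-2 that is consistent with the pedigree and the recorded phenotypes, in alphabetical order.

E/I-1 un ·: ee
E/I-2 aff ·: Ee|EE
E/II-1 aff I-1×I-2: Ee
E/II-2 ? ·: ee|Ee
E/II-3 aff I-1×I-2: Ee
E/II-4 aff I-1×I-2: Ee
E/III-1 un II-2×II-1: ee
⇒ E over [I-1,I-2,II-1,II-2,II-3,II-4,III-1]: 4 consistent
K/I-1 aff ·: Kk
K/I-2 un ·: kk
K/II-1 aff I-1×I-2: Kk
K/II-2 un ·: kk
K/II-3 aff I-1×I-2: Kk
K/II-4 un I-1×I-2: kk
K/III-1 aff II-2×II-1: Kk
⇒ K over [I-1,I-2,II-1,II-2,II-3,II-4,III-1]: 1 consistent

II-2 ∈ {Ee kk, ee kk}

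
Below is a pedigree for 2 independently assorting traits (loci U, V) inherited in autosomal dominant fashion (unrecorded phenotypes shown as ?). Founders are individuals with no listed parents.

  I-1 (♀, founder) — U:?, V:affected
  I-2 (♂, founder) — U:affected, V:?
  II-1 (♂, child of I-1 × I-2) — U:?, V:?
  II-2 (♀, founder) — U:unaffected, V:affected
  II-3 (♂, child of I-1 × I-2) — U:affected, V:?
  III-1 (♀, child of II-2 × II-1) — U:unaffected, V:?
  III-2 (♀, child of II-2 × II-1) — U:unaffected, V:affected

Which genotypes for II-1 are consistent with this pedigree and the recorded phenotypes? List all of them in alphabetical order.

U/I-1 ? ·: uu|Uu|UU
U/I-2 aff ·: Uu|UU
U/II-1 ? I-1×I-2: uu|Uu
U/II-2 un ·: uu
U/II-3 aff I-1×I-2: Uu|UU
U/III-1 un II-2×II-1: uu
U/III-2 un II-2×II-1: uu
⇒ U over [I-1,I-2,II-1,II-2,II-3,III-1,III-2]: 11 consistent
V/I-1 aff ·: Vv|VV
V/I-2 ? ·: vv|Vv|VV
V/II-1 ? I-1×I-2: vv|Vv|VV
V/II-2 aff ·: Vv|VV
V/II-3 ? I-1×I-2: vv|Vv|VV
V/III-1 ? II-2×II-1: vv|Vv|VV
V/III-2 aff II-2×II-1: Vv|VV
⇒ V over [I-1,I-2,II-1,II-2,II-3,III-1,III-2]: 155 consistent

II-1 ∈ {Uu VV, Uu Vv, Uu vv, uu VV, uu Vv, uu vv}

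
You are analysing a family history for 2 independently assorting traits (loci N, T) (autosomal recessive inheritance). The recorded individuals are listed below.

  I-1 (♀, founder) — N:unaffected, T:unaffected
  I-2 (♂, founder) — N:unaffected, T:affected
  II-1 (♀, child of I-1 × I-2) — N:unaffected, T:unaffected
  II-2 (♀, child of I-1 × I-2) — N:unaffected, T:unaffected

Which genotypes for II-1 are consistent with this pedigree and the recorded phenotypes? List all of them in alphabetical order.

N/I-1 un ·: NN|Nn
N/I-2 un ·: NN|Nn
N/II-1 un I-1×I-2: NN|Nn
N/II-2 un I-1×I-2: NN|Nn
⇒ N over [I-1,I-2,II-1,II-2]: 13 consistent
T/I-1 un ·: TT|Tt
T/I-2 aff ·: tt
T/II-1 un I-1×I-2: Tt
T/II-2 un I-1×I-2: Tt
⇒ T over [I-1,I-2,II-1,II-2]: 2 consistent

II-1 ∈ {NN Tt, Nn Tt}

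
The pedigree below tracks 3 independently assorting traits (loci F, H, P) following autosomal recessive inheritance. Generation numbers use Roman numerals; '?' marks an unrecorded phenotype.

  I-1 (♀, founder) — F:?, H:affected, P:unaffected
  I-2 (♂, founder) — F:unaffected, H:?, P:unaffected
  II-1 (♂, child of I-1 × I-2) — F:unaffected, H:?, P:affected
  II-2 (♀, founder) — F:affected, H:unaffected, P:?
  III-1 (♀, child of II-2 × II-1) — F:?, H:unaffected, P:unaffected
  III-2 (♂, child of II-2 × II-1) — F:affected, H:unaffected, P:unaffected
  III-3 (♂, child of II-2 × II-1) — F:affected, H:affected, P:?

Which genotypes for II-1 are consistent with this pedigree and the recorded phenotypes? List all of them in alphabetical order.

II-1 ∈ {Ff Hh pp, Ff hh pp}

F/I-1 ? ·: FF|Ff|ff
F/I-2 un ·: FF|Ff
F/II-1 un I-1×I-2: Ff
F/II-2 aff ·: ff
F/III-1 ? II-2×II-1: Ff|ff
F/III-2 aff II-2×II-1: ff
F/III-3 aff II-2×II-1: ff
⇒ F over [I-1,I-2,II-1,II-2,III-1,III-2,III-3]: 10 consistent
H/I-1 aff ·: hh
H/I-2 ? ·: HH|Hh|hh
H/II-1 ? I-1×I-2: Hh|hh
H/II-2 un ·: Hh
H/III-1 un II-2×II-1: HH|Hh
H/III-2 un II-2×II-1: HH|Hh
H/III-3 aff II-2×II-1: hh
⇒ H over [I-1,I-2,II-1,II-2,III-1,III-2,III-3]: 10 consistent
P/I-1 un ·: Pp
P/I-2 un ·: Pp
P/II-1 aff I-1×I-2: pp
P/II-2 ? ·: PP|Pp
P/III-1 un II-2×II-1: Pp
P/III-2 un II-2×II-1: Pp
P/III-3 ? II-2×II-1: Pp|pp
⇒ P over [I-1,I-2,II-1,II-2,III-1,III-2,III-3]: 3 consistent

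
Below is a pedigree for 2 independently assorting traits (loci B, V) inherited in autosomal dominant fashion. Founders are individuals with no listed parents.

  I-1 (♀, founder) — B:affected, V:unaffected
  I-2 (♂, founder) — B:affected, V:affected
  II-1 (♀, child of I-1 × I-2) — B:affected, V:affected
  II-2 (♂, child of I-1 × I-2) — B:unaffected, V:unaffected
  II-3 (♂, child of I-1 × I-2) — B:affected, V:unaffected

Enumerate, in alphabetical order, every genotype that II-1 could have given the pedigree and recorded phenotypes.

B/I-1 aff ·: Bb
B/I-2 aff ·: Bb
B/II-1 aff I-1×I-2: Bb|BB
B/II-2 un I-1×I-2: bb
B/II-3 aff I-1×I-2: Bb|BB
⇒ B over [I-1,I-2,II-1,II-2,II-3]: 4 consistent
V/I-1 un ·: vv
V/I-2 aff ·: Vv
V/II-1 aff I-1×I-2: Vv
V/II-2 un I-1×I-2: vv
V/II-3 un I-1×I-2: vv
⇒ V over [I-1,I-2,II-1,II-2,II-3]: 1 consistent

II-1 ∈ {BB Vv, Bb Vv}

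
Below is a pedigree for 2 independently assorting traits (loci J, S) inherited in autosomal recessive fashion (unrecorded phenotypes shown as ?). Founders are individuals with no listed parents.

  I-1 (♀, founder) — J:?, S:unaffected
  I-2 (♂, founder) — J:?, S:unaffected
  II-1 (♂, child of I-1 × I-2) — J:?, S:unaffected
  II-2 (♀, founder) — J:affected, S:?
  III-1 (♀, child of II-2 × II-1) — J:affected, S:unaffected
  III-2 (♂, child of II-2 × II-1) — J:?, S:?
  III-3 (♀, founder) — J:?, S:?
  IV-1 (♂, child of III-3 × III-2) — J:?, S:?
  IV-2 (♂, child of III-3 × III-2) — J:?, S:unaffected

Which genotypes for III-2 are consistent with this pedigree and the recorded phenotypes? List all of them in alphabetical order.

J/I-1 ? ·: JJ|Jj|jj
J/I-2 ? ·: JJ|Jj|jj
J/II-1 ? I-1×I-2: Jj|jj
J/II-2 aff ·: jj
J/III-1 aff II-2×II-1: jj
J/III-2 ? II-2×II-1: Jj|jj
J/III-3 ? ·: JJ|Jj|jj
J/IV-1 ? III-3×III-2: JJ|Jj|jj
J/IV-2 ? III-3×III-2: JJ|Jj|jj
⇒ J over [I-1,I-2,II-1,II-2,III-1,III-2,III-3,IV-1,IV-2]: 185 consistent
S/I-1 un ·: SS|Ss
S/I-2 un ·: SS|Ss
S/II-1 un I-1×I-2: SS|Ss
S/II-2 ? ·: SS|Ss|ss
S/III-1 un II-2×II-1: SS|Ss
S/III-2 ? II-2×II-1: SS|Ss|ss
S/III-3 ? ·: SS|Ss|ss
S/IV-1 ? III-3×III-2: SS|Ss|ss
S/IV-2 un III-3×III-2: SS|Ss
⇒ S over [I-1,I-2,II-1,II-2,III-1,III-2,III-3,IV-1,IV-2]: 495 consistent

III-2 ∈ {Jj SS, Jj Ss, Jj ss, jj SS, jj Ss, jj ss}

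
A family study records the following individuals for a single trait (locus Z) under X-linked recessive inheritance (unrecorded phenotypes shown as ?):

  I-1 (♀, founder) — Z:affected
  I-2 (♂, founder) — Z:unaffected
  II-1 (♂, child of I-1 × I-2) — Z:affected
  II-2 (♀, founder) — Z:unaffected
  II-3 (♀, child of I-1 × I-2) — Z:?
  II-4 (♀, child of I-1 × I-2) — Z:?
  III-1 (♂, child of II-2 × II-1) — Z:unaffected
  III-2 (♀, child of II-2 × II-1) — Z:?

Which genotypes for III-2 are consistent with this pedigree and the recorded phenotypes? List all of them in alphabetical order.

III-2 ∈ {X^ZX^z, X^zX^z}

Z/I-1 aff ·: X^zX^z
Z/I-2 un ·: X^ZY
Z/II-1 aff I-1×I-2: X^zY
Z/II-2 un ·: X^ZX^Z|X^ZX^z
Z/II-3 ? I-1×I-2: X^ZX^z
Z/II-4 ? I-1×I-2: X^ZX^z
Z/III-1 un II-2×II-1: X^ZY
Z/III-2 ? II-2×II-1: X^ZX^z|X^zX^z
⇒ Z over [I-1,I-2,II-1,II-2,II-3,II-4,III-1,III-2]: 3 consistent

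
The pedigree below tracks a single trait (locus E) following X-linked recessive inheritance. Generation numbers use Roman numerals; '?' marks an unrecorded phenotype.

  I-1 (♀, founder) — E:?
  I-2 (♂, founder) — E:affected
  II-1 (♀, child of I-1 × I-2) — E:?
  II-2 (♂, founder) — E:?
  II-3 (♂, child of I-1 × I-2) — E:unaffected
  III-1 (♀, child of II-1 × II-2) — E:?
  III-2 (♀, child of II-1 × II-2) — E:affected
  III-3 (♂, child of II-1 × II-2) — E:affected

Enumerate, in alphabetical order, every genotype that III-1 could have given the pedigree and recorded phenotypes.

E/I-1 ? ·: X^EX^E|X^EX^e
E/I-2 aff ·: X^eY
E/II-1 ? I-1×I-2: X^EX^e|X^eX^e
E/II-2 ? ·: X^eY
E/II-3 un I-1×I-2: X^EY
E/III-1 ? II-1×II-2: X^EX^e|X^eX^e
E/III-2 aff II-1×II-2: X^eX^e
E/III-3 aff II-1×II-2: X^eY
⇒ E over [I-1,I-2,II-1,II-2,II-3,III-1,III-2,III-3]: 5 consistent

III-1 ∈ {X^EX^e, X^eX^e}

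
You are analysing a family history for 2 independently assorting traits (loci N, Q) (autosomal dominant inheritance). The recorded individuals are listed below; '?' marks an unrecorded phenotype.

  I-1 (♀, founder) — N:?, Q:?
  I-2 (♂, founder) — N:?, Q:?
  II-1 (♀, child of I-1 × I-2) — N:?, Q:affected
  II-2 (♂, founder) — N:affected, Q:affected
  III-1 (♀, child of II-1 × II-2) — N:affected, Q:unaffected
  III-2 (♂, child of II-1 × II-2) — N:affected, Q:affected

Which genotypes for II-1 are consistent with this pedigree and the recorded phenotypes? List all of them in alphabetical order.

II-1 ∈ {NN Qq, Nn Qq, nn Qq}

N/I-1 ? ·: nn|Nn|NN
N/I-2 ? ·: nn|Nn|NN
N/II-1 ? I-1×I-2: nn|Nn|NN
N/II-2 aff ·: Nn|NN
N/III-1 aff II-1×II-2: Nn|NN
N/III-2 aff II-1×II-2: Nn|NN
⇒ N over [I-1,I-2,II-1,II-2,III-1,III-2]: 84 consistent
Q/I-1 ? ·: qq|Qq|QQ
Q/I-2 ? ·: qq|Qq|QQ
Q/II-1 aff I-1×I-2: Qq
Q/II-2 aff ·: Qq
Q/III-1 un II-1×II-2: qq
Q/III-2 aff II-1×II-2: Qq|QQ
⇒ Q over [I-1,I-2,II-1,II-2,III-1,III-2]: 14 consistent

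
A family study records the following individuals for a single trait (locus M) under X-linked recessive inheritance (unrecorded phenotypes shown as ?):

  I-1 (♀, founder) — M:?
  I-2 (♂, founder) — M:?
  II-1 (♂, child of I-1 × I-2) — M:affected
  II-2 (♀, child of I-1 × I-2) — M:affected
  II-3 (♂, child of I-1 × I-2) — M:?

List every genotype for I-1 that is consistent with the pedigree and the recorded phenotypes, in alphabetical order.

I-1 ∈ {X^MX^m, X^mX^m}

M/I-1 ? ·: X^MX^m|X^mX^m
M/I-2 ? ·: X^mY
M/II-1 aff I-1×I-2: X^mY
M/II-2 aff I-1×I-2: X^mX^m
M/II-3 ? I-1×I-2: X^MY|X^mY
⇒ M over [I-1,I-2,II-1,II-2,II-3]: 3 consistent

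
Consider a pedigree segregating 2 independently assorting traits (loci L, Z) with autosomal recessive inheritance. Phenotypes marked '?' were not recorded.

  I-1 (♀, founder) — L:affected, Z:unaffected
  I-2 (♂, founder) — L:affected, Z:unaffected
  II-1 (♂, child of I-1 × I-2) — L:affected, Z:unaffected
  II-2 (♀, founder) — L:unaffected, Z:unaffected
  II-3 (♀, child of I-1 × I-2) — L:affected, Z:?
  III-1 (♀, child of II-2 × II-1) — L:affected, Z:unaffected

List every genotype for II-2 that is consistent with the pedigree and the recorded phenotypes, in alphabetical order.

L/I-1 aff ·: ll
L/I-2 aff ·: ll
L/II-1 aff I-1×I-2: ll
L/II-2 un ·: Ll
L/II-3 aff I-1×I-2: ll
L/III-1 aff II-2×II-1: ll
⇒ L over [I-1,I-2,II-1,II-2,II-3,III-1]: 1 consistent
Z/I-1 un ·: ZZ|Zz
Z/I-2 un ·: ZZ|Zz
Z/II-1 un I-1×I-2: ZZ|Zz
Z/II-2 un ·: ZZ|Zz
Z/II-3 ? I-1×I-2: ZZ|Zz|zz
Z/III-1 un II-2×II-1: ZZ|Zz
⇒ Z over [I-1,I-2,II-1,II-2,II-3,III-1]: 52 consistent

II-2 ∈ {Ll ZZ, Ll Zz}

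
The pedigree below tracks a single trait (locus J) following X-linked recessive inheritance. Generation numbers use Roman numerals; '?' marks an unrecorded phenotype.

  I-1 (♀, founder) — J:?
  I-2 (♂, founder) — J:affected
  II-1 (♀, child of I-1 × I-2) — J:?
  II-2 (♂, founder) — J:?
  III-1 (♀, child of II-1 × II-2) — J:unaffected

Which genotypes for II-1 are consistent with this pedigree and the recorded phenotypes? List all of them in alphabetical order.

II-1 ∈ {X^JX^j, X^jX^j}

J/I-1 ? ·: X^JX^J|X^JX^j|X^jX^j
J/I-2 aff ·: X^jY
J/II-1 ? I-1×I-2: X^JX^j|X^jX^j
J/II-2 ? ·: X^JY|X^jY
J/III-1 un II-1×II-2: X^JX^J|X^JX^j
⇒ J over [I-1,I-2,II-1,II-2,III-1]: 8 consistent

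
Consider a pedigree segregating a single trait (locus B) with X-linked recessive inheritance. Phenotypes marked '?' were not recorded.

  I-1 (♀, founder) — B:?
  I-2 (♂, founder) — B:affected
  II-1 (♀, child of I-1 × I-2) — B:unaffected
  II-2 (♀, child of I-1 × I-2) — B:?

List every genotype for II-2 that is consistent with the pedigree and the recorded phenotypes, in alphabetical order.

B/I-1 ? ·: X^BX^B|X^BX^b
B/I-2 aff ·: X^bY
B/II-1 un I-1×I-2: X^BX^b
B/II-2 ? I-1×I-2: X^BX^b|X^bX^b
⇒ B over [I-1,I-2,II-1,II-2]: 3 consistent

II-2 ∈ {X^BX^b, X^bX^b}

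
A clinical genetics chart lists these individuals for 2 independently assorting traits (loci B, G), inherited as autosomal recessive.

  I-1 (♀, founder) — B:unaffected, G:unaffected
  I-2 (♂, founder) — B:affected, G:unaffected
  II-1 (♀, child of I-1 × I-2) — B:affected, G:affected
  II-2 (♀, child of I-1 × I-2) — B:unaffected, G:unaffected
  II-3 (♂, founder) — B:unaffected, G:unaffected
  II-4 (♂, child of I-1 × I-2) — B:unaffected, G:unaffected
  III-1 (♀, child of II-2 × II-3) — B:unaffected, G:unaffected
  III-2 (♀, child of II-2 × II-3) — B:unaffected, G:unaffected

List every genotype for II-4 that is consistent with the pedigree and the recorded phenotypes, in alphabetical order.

B/I-1 un ·: Bb
B/I-2 aff ·: bb
B/II-1 aff I-1×I-2: bb
B/II-2 un I-1×I-2: Bb
B/II-3 un ·: BB|Bb
B/II-4 un I-1×I-2: Bb
B/III-1 un II-2×II-3: BB|Bb
B/III-2 un II-2×II-3: BB|Bb
⇒ B over [I-1,I-2,II-1,II-2,II-3,II-4,III-1,III-2]: 8 consistent
G/I-1 un ·: Gg
G/I-2 un ·: Gg
G/II-1 aff I-1×I-2: gg
G/II-2 un I-1×I-2: GG|Gg
G/II-3 un ·: GG|Gg
G/II-4 un I-1×I-2: GG|Gg
G/III-1 un II-2×II-3: GG|Gg
G/III-2 un II-2×II-3: GG|Gg
⇒ G over [I-1,I-2,II-1,II-2,II-3,II-4,III-1,III-2]: 26 consistent

II-4 ∈ {Bb GG, Bb Gg}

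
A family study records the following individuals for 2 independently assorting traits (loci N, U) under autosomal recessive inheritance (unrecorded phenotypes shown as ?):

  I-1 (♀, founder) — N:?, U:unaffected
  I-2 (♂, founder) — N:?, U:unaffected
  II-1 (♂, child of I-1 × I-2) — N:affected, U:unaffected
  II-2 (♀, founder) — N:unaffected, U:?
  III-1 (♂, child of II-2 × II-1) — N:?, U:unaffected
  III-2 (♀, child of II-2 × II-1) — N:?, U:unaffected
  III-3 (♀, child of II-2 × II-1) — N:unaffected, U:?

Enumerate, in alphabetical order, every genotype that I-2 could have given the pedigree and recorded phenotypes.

I-2 ∈ {Nn UU, Nn Uu, nn UU, nn Uu}

N/I-1 ? ·: Nn|nn
N/I-2 ? ·: Nn|nn
N/II-1 aff I-1×I-2: nn
N/II-2 un ·: NN|Nn
N/III-1 ? II-2×II-1: Nn|nn
N/III-2 ? II-2×II-1: Nn|nn
N/III-3 un II-2×II-1: Nn
⇒ N over [I-1,I-2,II-1,II-2,III-1,III-2,III-3]: 20 consistent
U/I-1 un ·: UU|Uu
U/I-2 un ·: UU|Uu
U/II-1 un I-1×I-2: UU|Uu
U/II-2 ? ·: UU|Uu|uu
U/III-1 un II-2×II-1: UU|Uu
U/III-2 un II-2×II-1: UU|Uu
U/III-3 ? II-2×II-1: UU|Uu|uu
⇒ U over [I-1,I-2,II-1,II-2,III-1,III-2,III-3]: 106 consistent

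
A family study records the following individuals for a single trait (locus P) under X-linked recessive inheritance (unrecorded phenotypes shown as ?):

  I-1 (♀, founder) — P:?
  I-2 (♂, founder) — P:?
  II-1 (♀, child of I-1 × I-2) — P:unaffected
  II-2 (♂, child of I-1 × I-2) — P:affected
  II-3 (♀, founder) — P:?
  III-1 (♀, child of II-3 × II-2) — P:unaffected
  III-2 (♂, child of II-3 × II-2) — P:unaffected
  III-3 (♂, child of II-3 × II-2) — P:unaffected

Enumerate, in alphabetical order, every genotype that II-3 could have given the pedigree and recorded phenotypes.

P/I-1 ? ·: X^PX^p|X^pX^p
P/I-2 ? ·: X^PY|X^pY
P/II-1 un I-1×I-2: X^PX^P|X^PX^p
P/II-2 aff I-1×I-2: X^pY
P/II-3 ? ·: X^PX^P|X^PX^p
P/III-1 un II-3×II-2: X^PX^p
P/III-2 un II-3×II-2: X^PY
P/III-3 un II-3×II-2: X^PY
⇒ P over [I-1,I-2,II-1,II-2,II-3,III-1,III-2,III-3]: 8 consistent

II-3 ∈ {X^PX^P, X^PX^p}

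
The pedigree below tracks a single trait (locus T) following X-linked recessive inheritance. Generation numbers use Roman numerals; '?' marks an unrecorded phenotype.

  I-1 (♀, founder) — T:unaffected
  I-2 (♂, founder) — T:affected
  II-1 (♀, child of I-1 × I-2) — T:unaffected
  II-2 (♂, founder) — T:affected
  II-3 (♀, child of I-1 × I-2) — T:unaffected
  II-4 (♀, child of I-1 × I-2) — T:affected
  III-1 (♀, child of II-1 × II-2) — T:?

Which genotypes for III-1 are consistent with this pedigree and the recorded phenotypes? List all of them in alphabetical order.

T/I-1 un ·: X^TX^t
T/I-2 aff ·: X^tY
T/II-1 un I-1×I-2: X^TX^t
T/II-2 aff ·: X^tY
T/II-3 un I-1×I-2: X^TX^t
T/II-4 aff I-1×I-2: X^tX^t
T/III-1 ? II-1×II-2: X^TX^t|X^tX^t
⇒ T over [I-1,I-2,II-1,II-2,II-3,II-4,III-1]: 2 consistent

III-1 ∈ {X^TX^t, X^tX^t}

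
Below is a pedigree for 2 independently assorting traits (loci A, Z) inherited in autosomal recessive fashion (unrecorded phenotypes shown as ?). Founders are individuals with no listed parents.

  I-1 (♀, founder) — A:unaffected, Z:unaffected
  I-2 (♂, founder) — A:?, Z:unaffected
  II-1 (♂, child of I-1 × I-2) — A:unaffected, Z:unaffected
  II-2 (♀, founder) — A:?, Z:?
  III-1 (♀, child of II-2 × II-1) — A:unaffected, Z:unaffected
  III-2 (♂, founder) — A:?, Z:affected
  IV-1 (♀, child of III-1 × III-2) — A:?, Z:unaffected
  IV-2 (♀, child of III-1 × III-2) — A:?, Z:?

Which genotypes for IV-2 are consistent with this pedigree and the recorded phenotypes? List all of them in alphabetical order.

A/I-1 un ·: AA|Aa
A/I-2 ? ·: AA|Aa|aa
A/II-1 un I-1×I-2: AA|Aa
A/II-2 ? ·: AA|Aa|aa
A/III-1 un II-2×II-1: AA|Aa
A/III-2 ? ·: AA|Aa|aa
A/IV-1 ? III-1×III-2: AA|Aa|aa
A/IV-2 ? III-1×III-2: AA|Aa|aa
⇒ A over [I-1,I-2,II-1,II-2,III-1,III-2,IV-1,IV-2]: 499 consistent
Z/I-1 un ·: ZZ|Zz
Z/I-2 un ·: ZZ|Zz
Z/II-1 un I-1×I-2: ZZ|Zz
Z/II-2 ? ·: ZZ|Zz|zz
Z/III-1 un II-2×II-1: ZZ|Zz
Z/III-2 aff ·: zz
Z/IV-1 un III-1×III-2: Zz
Z/IV-2 ? III-1×III-2: Zz|zz
⇒ Z over [I-1,I-2,II-1,II-2,III-1,III-2,IV-1,IV-2]: 48 consistent

IV-2 ∈ {AA Zz, AA zz, Aa Zz, Aa zz, aa Zz, aa zz}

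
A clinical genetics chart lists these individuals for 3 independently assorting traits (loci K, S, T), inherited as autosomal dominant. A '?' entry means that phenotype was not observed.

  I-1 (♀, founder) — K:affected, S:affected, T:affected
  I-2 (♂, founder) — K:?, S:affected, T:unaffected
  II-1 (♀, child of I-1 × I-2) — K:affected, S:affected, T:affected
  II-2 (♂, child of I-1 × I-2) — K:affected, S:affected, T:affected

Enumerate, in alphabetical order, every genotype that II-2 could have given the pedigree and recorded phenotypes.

K/I-1 aff ·: Kk|KK
K/I-2 ? ·: kk|Kk|KK
K/II-1 aff I-1×I-2: Kk|KK
K/II-2 aff I-1×I-2: Kk|KK
⇒ K over [I-1,I-2,II-1,II-2]: 15 consistent
S/I-1 aff ·: Ss|SS
S/I-2 aff ·: Ss|SS
S/II-1 aff I-1×I-2: Ss|SS
S/II-2 aff I-1×I-2: Ss|SS
⇒ S over [I-1,I-2,II-1,II-2]: 13 consistent
T/I-1 aff ·: Tt|TT
T/I-2 un ·: tt
T/II-1 aff I-1×I-2: Tt
T/II-2 aff I-1×I-2: Tt
⇒ T over [I-1,I-2,II-1,II-2]: 2 consistent

II-2 ∈ {KK SS Tt, KK Ss Tt, Kk SS Tt, Kk Ss Tt}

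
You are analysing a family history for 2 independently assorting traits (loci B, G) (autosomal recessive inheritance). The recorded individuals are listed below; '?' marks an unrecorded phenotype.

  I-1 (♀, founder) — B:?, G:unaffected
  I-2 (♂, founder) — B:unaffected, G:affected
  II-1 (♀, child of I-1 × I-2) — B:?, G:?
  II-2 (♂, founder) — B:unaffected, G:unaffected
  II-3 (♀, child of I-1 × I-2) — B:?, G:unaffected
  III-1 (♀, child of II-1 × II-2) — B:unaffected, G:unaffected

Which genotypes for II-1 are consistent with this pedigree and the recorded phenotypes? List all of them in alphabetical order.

II-1 ∈ {BB Gg, BB gg, Bb Gg, Bb gg, bb Gg, bb gg}

B/I-1 ? ·: BB|Bb|bb
B/I-2 un ·: BB|Bb
B/II-1 ? I-1×I-2: BB|Bb|bb
B/II-2 un ·: BB|Bb
B/II-3 ? I-1×I-2: BB|Bb|bb
B/III-1 un II-1×II-2: BB|Bb
⇒ B over [I-1,I-2,II-1,II-2,II-3,III-1]: 74 consistent
G/I-1 un ·: GG|Gg
G/I-2 aff ·: gg
G/II-1 ? I-1×I-2: Gg|gg
G/II-2 un ·: GG|Gg
G/II-3 un I-1×I-2: Gg
G/III-1 un II-1×II-2: GG|Gg
⇒ G over [I-1,I-2,II-1,II-2,II-3,III-1]: 10 consistent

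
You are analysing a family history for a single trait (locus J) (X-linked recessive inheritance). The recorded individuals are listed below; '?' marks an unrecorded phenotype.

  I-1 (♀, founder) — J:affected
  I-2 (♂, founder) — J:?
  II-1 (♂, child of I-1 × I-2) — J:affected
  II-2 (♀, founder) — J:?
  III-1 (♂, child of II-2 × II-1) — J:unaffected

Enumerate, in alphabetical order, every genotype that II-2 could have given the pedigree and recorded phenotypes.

II-2 ∈ {X^JX^J, X^JX^j}

J/I-1 aff ·: X^jX^j
J/I-2 ? ·: X^JY|X^jY
J/II-1 aff I-1×I-2: X^jY
J/II-2 ? ·: X^JX^J|X^JX^j
J/III-1 un II-2×II-1: X^JY
⇒ J over [I-1,I-2,II-1,II-2,III-1]: 4 consistent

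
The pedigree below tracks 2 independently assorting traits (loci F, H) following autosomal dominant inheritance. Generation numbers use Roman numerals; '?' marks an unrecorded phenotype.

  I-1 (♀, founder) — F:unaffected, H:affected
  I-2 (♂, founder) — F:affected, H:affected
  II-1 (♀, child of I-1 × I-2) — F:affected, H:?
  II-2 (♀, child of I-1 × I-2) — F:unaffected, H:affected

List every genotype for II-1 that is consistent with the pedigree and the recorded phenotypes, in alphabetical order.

F/I-1 un ·: ff
F/I-2 aff ·: Ff
F/II-1 aff I-1×I-2: Ff
F/II-2 un I-1×I-2: ff
⇒ F over [I-1,I-2,II-1,II-2]: 1 consistent
H/I-1 aff ·: Hh|HH
H/I-2 aff ·: Hh|HH
H/II-1 ? I-1×I-2: hh|Hh|HH
H/II-2 aff I-1×I-2: Hh|HH
⇒ H over [I-1,I-2,II-1,II-2]: 15 consistent

II-1 ∈ {Ff HH, Ff Hh, Ff hh}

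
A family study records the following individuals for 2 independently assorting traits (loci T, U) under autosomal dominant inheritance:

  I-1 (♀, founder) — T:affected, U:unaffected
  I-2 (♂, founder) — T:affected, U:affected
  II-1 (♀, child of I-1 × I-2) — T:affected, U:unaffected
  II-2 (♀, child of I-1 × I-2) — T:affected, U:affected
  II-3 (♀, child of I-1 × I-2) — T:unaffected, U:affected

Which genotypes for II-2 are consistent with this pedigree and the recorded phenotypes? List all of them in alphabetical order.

T/I-1 aff ·: Tt
T/I-2 aff ·: Tt
T/II-1 aff I-1×I-2: Tt|TT
T/II-2 aff I-1×I-2: Tt|TT
T/II-3 un I-1×I-2: tt
⇒ T over [I-1,I-2,II-1,II-2,II-3]: 4 consistent
U/I-1 un ·: uu
U/I-2 aff ·: Uu
U/II-1 un I-1×I-2: uu
U/II-2 aff I-1×I-2: Uu
U/II-3 aff I-1×I-2: Uu
⇒ U over [I-1,I-2,II-1,II-2,II-3]: 1 consistent

II-2 ∈ {TT Uu, Tt Uu}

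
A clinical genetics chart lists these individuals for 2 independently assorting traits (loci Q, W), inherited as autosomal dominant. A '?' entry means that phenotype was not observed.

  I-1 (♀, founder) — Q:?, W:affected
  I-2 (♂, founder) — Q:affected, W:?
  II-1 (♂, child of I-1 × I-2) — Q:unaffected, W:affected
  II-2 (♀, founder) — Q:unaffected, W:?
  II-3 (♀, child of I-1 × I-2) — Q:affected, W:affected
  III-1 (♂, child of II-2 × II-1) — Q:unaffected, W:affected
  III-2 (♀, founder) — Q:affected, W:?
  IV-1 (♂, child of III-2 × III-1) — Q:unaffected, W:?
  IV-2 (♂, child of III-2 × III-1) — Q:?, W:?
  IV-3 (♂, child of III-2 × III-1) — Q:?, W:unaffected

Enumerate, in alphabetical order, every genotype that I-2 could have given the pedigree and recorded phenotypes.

I-2 ∈ {Qq WW, Qq Ww, Qq ww}

Q/I-1 ? ·: qq|Qq
Q/I-2 aff ·: Qq
Q/II-1 un I-1×I-2: qq
Q/II-2 un ·: qq
Q/II-3 aff I-1×I-2: Qq|QQ
Q/III-1 un II-2×II-1: qq
Q/III-2 aff ·: Qq
Q/IV-1 un III-2×III-1: qq
Q/IV-2 ? III-2×III-1: qq|Qq
Q/IV-3 ? III-2×III-1: qq|Qq
⇒ Q over [I-1,I-2,II-1,II-2,II-3,III-1,III-2,IV-1,IV-2,IV-3]: 12 consistent
W/I-1 aff ·: Ww|WW
W/I-2 ? ·: ww|Ww|WW
W/II-1 aff I-1×I-2: Ww|WW
W/II-2 ? ·: ww|Ww|WW
W/II-3 aff I-1×I-2: Ww|WW
W/III-1 aff II-2×II-1: Ww
W/III-2 ? ·: ww|Ww
W/IV-1 ? III-2×III-1: ww|Ww|WW
W/IV-2 ? III-2×III-1: ww|Ww|WW
W/IV-3 un III-2×III-1: ww
⇒ W over [I-1,I-2,II-1,II-2,II-3,III-1,III-2,IV-1,IV-2,IV-3]: 494 consistent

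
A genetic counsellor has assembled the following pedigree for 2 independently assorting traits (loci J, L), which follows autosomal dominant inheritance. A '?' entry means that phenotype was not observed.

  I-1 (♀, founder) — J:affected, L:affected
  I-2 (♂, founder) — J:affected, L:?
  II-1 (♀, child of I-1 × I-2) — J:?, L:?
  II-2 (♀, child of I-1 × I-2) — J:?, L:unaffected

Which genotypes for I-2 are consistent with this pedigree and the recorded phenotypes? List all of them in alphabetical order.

I-2 ∈ {JJ Ll, JJ ll, Jj Ll, Jj ll}

J/I-1 aff ·: Jj|JJ
J/I-2 aff ·: Jj|JJ
J/II-1 ? I-1×I-2: jj|Jj|JJ
J/II-2 ? I-1×I-2: jj|Jj|JJ
⇒ J over [I-1,I-2,II-1,II-2]: 18 consistent
L/I-1 aff ·: Ll
L/I-2 ? ·: ll|Ll
L/II-1 ? I-1×I-2: ll|Ll|LL
L/II-2 un I-1×I-2: ll
⇒ L over [I-1,I-2,II-1,II-2]: 5 consistent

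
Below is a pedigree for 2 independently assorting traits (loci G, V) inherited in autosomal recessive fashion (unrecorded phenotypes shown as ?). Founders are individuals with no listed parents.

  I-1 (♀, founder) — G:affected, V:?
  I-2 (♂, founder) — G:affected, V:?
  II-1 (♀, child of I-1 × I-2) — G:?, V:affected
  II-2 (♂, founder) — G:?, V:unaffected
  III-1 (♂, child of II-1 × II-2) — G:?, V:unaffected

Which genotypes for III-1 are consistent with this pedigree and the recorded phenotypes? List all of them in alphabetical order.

III-1 ∈ {Gg Vv, gg Vv}

G/I-1 aff ·: gg
G/I-2 aff ·: gg
G/II-1 ? I-1×I-2: gg
G/II-2 ? ·: GG|Gg|gg
G/III-1 ? II-1×II-2: Gg|gg
⇒ G over [I-1,I-2,II-1,II-2,III-1]: 4 consistent
V/I-1 ? ·: Vv|vv
V/I-2 ? ·: Vv|vv
V/II-1 aff I-1×I-2: vv
V/II-2 un ·: VV|Vv
V/III-1 un II-1×II-2: Vv
⇒ V over [I-1,I-2,II-1,II-2,III-1]: 8 consistent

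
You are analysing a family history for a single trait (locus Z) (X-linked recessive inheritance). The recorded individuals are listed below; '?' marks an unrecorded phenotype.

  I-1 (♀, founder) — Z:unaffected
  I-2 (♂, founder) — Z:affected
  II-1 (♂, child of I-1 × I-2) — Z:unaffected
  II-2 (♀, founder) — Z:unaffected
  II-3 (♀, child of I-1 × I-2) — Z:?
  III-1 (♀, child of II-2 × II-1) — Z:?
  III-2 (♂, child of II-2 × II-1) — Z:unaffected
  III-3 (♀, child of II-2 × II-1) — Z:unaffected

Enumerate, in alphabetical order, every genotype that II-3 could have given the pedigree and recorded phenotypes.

II-3 ∈ {X^ZX^z, X^zX^z}

Z/I-1 un ·: X^ZX^Z|X^ZX^z
Z/I-2 aff ·: X^zY
Z/II-1 un I-1×I-2: X^ZY
Z/II-2 un ·: X^ZX^Z|X^ZX^z
Z/II-3 ? I-1×I-2: X^ZX^z|X^zX^z
Z/III-1 ? II-2×II-1: X^ZX^Z|X^ZX^z
Z/III-2 un II-2×II-1: X^ZY
Z/III-3 un II-2×II-1: X^ZX^Z|X^ZX^z
⇒ Z over [I-1,I-2,II-1,II-2,II-3,III-1,III-2,III-3]: 15 consistent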